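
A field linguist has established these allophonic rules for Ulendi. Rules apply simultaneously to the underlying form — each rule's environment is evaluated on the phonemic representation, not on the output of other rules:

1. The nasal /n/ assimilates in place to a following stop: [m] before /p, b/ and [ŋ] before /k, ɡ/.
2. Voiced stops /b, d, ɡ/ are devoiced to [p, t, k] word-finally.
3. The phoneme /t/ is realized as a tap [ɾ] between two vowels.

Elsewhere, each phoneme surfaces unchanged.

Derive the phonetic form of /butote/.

/b/ (word-initial) is in the target of rule 2 but the environment (word-finally) is not met → [b].
/t/ — between /u/ and /o/, between two vowels — surfaces as [ɾ] (rule 3).
/t/ (between /o/ and /e/): between two vowels, so rule 3 applies → [ɾ].

[buɾoɾe]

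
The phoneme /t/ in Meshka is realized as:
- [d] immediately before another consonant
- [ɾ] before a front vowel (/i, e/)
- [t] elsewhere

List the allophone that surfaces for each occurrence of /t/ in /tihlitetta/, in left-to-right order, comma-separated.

[ɾ], [ɾ], [d], [t]

Occurrence 1 (position 1): before a front vowel (/i, e/) → [ɾ].
Occurrence 2 (position 6): before a front vowel (/i, e/) → [ɾ].
Occurrence 3 (position 8): immediately before another consonant → [d].
Occurrence 4 (position 9): no conditioning environment matches → elsewhere allophone [t].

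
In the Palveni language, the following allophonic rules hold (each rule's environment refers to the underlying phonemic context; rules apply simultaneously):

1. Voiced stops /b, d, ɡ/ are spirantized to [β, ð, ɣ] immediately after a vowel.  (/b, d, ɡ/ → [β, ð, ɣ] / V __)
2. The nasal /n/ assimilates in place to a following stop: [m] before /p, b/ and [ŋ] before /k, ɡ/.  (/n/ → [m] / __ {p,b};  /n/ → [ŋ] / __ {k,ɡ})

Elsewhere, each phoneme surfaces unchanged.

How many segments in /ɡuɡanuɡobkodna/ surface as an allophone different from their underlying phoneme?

4

Segments that undergo a rule: /ɡ/ → [ɣ] (rule 1); /ɡ/ → [ɣ] (rule 1); /b/ → [β] (rule 1); /d/ → [ð] (rule 1).
All other segments surface unchanged.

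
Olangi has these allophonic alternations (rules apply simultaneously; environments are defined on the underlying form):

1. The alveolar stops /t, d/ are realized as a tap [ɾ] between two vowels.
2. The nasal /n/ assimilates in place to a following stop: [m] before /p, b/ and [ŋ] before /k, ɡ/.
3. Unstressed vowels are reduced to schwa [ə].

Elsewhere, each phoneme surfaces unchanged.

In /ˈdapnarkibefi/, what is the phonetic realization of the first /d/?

/d/ — word-initial; rule 1 does not apply here → [d].

[d]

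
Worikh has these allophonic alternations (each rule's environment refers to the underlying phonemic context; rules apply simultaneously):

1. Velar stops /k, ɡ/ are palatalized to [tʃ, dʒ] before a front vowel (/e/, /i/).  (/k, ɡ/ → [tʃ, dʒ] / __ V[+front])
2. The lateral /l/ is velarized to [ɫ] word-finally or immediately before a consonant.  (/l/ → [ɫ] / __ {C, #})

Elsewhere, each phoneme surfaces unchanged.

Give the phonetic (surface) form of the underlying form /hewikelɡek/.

/h/ (word-initial): no rule targets it → [h].
/e/ stays [e].
/w/ stays [w].
/i/ — not in any rule's target class → [i].
/k/ (between /i/ and /e/) occurs before a front vowel → [tʃ] by rule 1.
/e/ — not in any rule's target class → [e].
/l/ (between /e/ and /ɡ/): word-finally or immediately before a consonant, so rule 2 applies → [ɫ].
Rule 1 applies to /ɡ/ (between /l/ and /e/: before a front vowel) → [dʒ].
/e/ (between /ɡ/ and /k/) is unaffected → [e].
/k/ (word-final) is in the target of rule 1 but the environment (before a front vowel) is not met → [k].

[hewitʃeɫdʒek]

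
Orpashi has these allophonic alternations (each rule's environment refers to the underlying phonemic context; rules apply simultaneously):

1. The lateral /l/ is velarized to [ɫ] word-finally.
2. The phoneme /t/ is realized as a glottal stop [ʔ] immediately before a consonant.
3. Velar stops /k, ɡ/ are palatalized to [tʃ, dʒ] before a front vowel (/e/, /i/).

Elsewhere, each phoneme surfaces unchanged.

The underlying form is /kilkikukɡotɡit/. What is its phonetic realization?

[tʃiltʃikukɡoʔdʒit]

/k/ meets the environment for rule 3 (before a front vowel) → [tʃ].
/i/ — not in any rule's target class → [i].
/l/ (between /i/ and /k/): rule 1 targets it, but not word-finally → unchanged [l].
/k/ meets the environment for rule 3 (before a front vowel) → [tʃ].
/i/ — not in any rule's target class → [i].
/k/ (between /i/ and /u/): rule 3 targets it, but not before a front vowel → unchanged [k].
/u/ — not in any rule's target class → [u].
/k/ — between /u/ and /ɡ/; rule 3 does not apply here → [k].
/ɡ/ (between /k/ and /o/): rule 3 targets it, but not before a front vowel → unchanged [ɡ].
/o/ stays [o].
/t/ — between /o/ and /ɡ/, immediately before a consonant — surfaces as [ʔ] (rule 2).
/ɡ/ (between /t/ and /i/) occurs before a front vowel → [dʒ] by rule 3.
/i/ (between /ɡ/ and /t/): no rule targets it → [i].
/t/ (word-final) is in the target of rule 2 but the environment (immediately before a consonant) is not met → [t].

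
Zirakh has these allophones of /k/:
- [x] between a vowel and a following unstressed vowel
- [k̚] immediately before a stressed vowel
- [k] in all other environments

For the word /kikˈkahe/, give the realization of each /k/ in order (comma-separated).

[k], [k], [k̚]

Occurrence 1 (position 1): no conditioning environment matches → elsewhere allophone [k].
Occurrence 2 (position 3): no conditioning environment matches → elsewhere allophone [k].
Occurrence 3 (position 4): immediately before a stressed vowel → [k̚].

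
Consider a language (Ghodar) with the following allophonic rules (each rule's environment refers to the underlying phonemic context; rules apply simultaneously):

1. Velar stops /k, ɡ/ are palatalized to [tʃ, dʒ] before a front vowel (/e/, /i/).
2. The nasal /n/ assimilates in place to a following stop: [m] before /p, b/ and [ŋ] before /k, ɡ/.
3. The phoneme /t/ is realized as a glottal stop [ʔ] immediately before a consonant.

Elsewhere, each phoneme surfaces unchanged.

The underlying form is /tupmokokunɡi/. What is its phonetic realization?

/t/ — word-initial; rule 3 does not apply here → [t].
/k/ (between /o/ and /o/) is in the target of rule 1 but the environment (before a front vowel) is not met → [k].
/k/ (between /o/ and /u/) is in the target of rule 1 but the environment (before a front vowel) is not met → [k].
/n/ — between /u/ and /ɡ/, before a labial or velar stop — surfaces as [ŋ] (rule 2).
/ɡ/ meets the environment for rule 1 (before a front vowel) → [dʒ].

[tupmokokuŋdʒi]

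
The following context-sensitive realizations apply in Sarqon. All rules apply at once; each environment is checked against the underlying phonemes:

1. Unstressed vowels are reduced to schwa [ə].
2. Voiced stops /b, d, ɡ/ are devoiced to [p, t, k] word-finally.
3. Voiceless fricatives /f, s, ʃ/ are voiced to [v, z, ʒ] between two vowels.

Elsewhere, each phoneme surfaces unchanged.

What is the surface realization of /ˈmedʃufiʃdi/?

[ˈmedʃəvəʃdə]

/m/ stays [m].
/e/ — between /m/ and /d/; rule 1 does not apply here → [e].
/d/ (between /e/ and /ʃ/) is in the target of rule 2 but the environment (word-finally) is not met → [d].
/ʃ/ (between /d/ and /u/) fails the environment for rule 3, so it stays [ʃ].
/u/ (between /ʃ/ and /f/) occurs in an unstressed syllable → [ə] by rule 1.
/f/ meets the environment for rule 3 (between two vowels) → [v].
/i/ — between /f/ and /ʃ/, in an unstressed syllable — surfaces as [ə] (rule 1).
/ʃ/ (between /i/ and /d/) fails the environment for rule 3, so it stays [ʃ].
/d/ (between /ʃ/ and /i/) is in the target of rule 2 but the environment (word-finally) is not met → [d].
/i/ meets the environment for rule 1 (in an unstressed syllable) → [ə].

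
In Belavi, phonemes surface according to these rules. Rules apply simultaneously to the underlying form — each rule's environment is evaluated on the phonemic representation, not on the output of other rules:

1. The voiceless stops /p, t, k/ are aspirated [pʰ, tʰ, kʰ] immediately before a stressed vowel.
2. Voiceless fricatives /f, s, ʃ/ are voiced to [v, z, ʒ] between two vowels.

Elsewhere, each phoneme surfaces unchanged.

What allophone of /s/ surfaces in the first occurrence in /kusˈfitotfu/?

[s]

/s/ (between /u/ and /f/): rule 2 targets it, but not between two vowels → unchanged [s].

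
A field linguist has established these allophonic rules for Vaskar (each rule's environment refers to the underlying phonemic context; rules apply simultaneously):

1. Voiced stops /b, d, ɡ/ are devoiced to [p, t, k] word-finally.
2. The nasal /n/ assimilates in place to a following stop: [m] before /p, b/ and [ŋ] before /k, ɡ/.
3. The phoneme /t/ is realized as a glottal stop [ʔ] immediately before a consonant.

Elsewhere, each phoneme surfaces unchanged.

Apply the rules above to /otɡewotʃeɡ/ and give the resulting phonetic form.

/o/ — not in any rule's target class → [o].
/t/ meets the environment for rule 3 (immediately before a consonant) → [ʔ].
/ɡ/ (between /t/ and /e/) is in the target of rule 1 but the environment (word-finally) is not met → [ɡ].
/e/ (between /ɡ/ and /w/): no rule targets it → [e].
/w/ stays [w].
/o/ (between /w/ and /t/): no rule targets it → [o].
/t/ (between /o/ and /ʃ/) occurs immediately before a consonant → [ʔ] by rule 3.
/ʃ/ (between /t/ and /e/) is unaffected → [ʃ].
/e/ stays [e].
/ɡ/ (word-final): word-finally, so rule 1 applies → [k].

[oʔɡewoʔʃek]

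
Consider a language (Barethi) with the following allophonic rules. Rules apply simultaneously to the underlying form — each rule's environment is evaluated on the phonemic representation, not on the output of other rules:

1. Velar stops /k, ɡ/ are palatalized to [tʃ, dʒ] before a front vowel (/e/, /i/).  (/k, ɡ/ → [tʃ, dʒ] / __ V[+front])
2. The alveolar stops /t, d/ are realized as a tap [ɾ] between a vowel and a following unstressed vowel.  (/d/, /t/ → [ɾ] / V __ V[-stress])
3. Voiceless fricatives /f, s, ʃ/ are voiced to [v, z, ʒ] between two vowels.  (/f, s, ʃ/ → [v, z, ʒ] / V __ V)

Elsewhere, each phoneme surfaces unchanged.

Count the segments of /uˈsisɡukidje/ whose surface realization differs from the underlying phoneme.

2

Segments that undergo a rule: /s/ → [z] (rule 3); /k/ → [tʃ] (rule 1).
All other segments surface unchanged.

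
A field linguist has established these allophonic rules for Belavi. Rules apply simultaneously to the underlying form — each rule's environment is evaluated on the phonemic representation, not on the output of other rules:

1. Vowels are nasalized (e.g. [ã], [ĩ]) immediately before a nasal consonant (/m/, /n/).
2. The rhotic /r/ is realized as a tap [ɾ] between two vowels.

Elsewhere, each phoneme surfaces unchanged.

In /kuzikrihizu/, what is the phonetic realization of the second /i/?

[i]

/i/ (between /r/ and /h/): rule 1 targets it, but not before a nasal consonant → unchanged [i].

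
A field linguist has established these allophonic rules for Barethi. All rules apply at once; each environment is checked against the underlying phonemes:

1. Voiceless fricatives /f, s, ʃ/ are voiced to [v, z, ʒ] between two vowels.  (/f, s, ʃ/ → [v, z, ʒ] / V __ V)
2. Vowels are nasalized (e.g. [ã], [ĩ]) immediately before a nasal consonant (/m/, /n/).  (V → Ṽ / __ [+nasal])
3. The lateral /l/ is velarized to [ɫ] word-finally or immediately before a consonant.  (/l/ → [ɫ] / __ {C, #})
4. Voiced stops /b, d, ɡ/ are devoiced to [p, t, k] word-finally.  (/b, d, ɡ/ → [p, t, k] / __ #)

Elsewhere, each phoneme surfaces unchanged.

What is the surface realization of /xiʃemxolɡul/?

/i/ (between /x/ and /ʃ/) fails the environment for rule 2, so it stays [i].
/ʃ/ (between /i/ and /e/): between two vowels, so rule 1 applies → [ʒ].
Rule 2 applies to /e/ (between /ʃ/ and /m/: before a nasal consonant) → [ẽ].
/o/ (between /x/ and /l/) is in the target of rule 2 but the environment (before a nasal consonant) is not met → [o].
/l/ meets the environment for rule 3 (word-finally or immediately before a consonant) → [ɫ].
/ɡ/ (between /l/ and /u/): rule 4 targets it, but not word-finally → unchanged [ɡ].
/u/ — between /ɡ/ and /l/; rule 2 does not apply here → [u].
/l/ meets the environment for rule 3 (word-finally or immediately before a consonant) → [ɫ].

[xiʒẽmxoɫɡuɫ]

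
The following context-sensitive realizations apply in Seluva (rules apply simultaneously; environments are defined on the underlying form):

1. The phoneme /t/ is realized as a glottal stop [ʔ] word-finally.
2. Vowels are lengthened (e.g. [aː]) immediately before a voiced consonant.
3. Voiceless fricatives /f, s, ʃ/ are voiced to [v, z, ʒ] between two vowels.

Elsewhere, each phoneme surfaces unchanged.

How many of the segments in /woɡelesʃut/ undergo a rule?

3

Segments that undergo a rule: /o/ → [oː] (rule 2); /e/ → [eː] (rule 2); /t/ → [ʔ] (rule 1).
All other segments surface unchanged.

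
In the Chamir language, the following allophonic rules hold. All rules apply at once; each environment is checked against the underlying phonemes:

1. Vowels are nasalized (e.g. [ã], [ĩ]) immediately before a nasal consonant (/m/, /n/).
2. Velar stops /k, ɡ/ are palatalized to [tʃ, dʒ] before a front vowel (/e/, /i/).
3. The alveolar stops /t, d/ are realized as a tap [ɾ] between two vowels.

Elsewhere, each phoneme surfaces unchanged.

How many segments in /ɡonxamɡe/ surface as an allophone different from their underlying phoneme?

Segments that undergo a rule: /o/ → [õ] (rule 1); /a/ → [ã] (rule 1); /ɡ/ → [dʒ] (rule 2).
All other segments surface unchanged.

3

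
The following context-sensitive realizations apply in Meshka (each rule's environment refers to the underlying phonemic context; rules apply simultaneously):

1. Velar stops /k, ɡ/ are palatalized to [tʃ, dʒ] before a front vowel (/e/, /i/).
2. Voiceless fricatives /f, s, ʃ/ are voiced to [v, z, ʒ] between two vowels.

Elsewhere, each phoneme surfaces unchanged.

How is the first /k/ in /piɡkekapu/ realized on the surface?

[tʃ]

/k/ — between /ɡ/ and /e/, before a front vowel — surfaces as [tʃ] (rule 1).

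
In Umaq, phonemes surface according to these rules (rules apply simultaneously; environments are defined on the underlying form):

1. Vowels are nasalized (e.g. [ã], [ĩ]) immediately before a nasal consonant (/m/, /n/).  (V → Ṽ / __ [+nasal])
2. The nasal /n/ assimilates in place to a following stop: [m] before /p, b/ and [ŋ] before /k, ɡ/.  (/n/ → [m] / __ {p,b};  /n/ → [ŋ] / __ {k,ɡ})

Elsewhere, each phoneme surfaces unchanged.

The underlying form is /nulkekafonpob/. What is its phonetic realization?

[nulkekafõmpob]

/n/ (word-initial): rule 2 targets it, but not before a labial or velar stop → unchanged [n].
/u/ — between /n/ and /l/; rule 1 does not apply here → [u].
/l/ — not in any rule's target class → [l].
/k/ stays [k].
/e/ (between /k/ and /k/) is in the target of rule 1 but the environment (before a nasal consonant) is not met → [e].
/k/ (between /e/ and /a/) is unaffected → [k].
/a/ (between /k/ and /f/) fails the environment for rule 1, so it stays [a].
/f/ (between /a/ and /o/): no rule targets it → [f].
/o/ — between /f/ and /n/, before a nasal consonant — surfaces as [õ] (rule 1).
/n/ meets the environment for rule 2 (before a labial or velar stop) → [m].
/p/ stays [p].
/o/ (between /p/ and /b/) is in the target of rule 1 but the environment (before a nasal consonant) is not met → [o].
/b/ (word-final): no rule targets it → [b].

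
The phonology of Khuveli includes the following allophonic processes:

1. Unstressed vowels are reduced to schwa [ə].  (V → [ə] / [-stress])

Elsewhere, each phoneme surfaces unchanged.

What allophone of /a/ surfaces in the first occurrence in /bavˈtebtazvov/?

/a/ (between /b/ and /v/): in an unstressed syllable, so rule 1 applies → [ə].

[ə]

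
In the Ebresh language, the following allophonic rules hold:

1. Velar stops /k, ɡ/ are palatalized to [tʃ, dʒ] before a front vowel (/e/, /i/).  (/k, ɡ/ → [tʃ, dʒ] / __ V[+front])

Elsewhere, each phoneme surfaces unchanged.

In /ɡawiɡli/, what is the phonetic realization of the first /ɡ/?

[ɡ]

/ɡ/ (word-initial) is in the target of rule 1 but the environment (before a front vowel) is not met → [ɡ].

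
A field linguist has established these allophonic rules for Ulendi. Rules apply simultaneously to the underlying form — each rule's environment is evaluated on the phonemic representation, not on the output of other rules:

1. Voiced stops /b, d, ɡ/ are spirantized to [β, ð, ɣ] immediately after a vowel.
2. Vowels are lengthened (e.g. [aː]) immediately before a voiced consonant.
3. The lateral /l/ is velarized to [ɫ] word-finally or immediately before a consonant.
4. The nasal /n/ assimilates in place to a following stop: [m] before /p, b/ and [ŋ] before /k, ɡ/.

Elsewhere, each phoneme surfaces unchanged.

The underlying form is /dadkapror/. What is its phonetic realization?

/d/ — word-initial; rule 1 does not apply here → [d].
/a/ (between /d/ and /d/): before a voiced consonant, so rule 2 applies → [aː].
/d/ (between /a/ and /k/): immediately after a vowel, so rule 1 applies → [ð].
/a/ (between /k/ and /p/) is in the target of rule 2 but the environment (before a voiced consonant) is not met → [a].
Rule 2 applies to /o/ (between /r/ and /r/: before a voiced consonant) → [oː].

[daːðkaproːr]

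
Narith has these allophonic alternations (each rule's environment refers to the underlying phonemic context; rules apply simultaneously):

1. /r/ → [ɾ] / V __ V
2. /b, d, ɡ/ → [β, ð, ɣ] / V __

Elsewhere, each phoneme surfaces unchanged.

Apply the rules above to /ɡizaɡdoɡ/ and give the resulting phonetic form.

[ɡizaɣdoɣ]

/ɡ/ (word-initial) fails the environment for rule 2, so it stays [ɡ].
/ɡ/ (between /a/ and /d/) occurs immediately after a vowel → [ɣ] by rule 2.
/d/ — between /ɡ/ and /o/; rule 2 does not apply here → [d].
/ɡ/ (word-final): immediately after a vowel, so rule 2 applies → [ɣ].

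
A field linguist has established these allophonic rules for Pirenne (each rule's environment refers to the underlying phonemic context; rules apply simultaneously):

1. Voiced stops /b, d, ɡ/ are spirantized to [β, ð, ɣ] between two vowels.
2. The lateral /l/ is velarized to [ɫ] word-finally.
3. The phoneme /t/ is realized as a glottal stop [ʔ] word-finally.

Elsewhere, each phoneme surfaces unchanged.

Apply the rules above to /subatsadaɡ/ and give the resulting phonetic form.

/s/ stays [s].
/u/ (between /s/ and /b/): no rule targets it → [u].
/b/ — between /u/ and /a/, between two vowels — surfaces as [β] (rule 1).
/a/ (between /b/ and /t/) is unaffected → [a].
/t/ — between /a/ and /s/; rule 3 does not apply here → [t].
/s/ stays [s].
/a/ — not in any rule's target class → [a].
/d/ (between /a/ and /a/) occurs between two vowels → [ð] by rule 1.
/a/ (between /d/ and /ɡ/) is unaffected → [a].
/ɡ/ (word-final): rule 1 targets it, but not between two vowels → unchanged [ɡ].

[suβatsaðaɡ]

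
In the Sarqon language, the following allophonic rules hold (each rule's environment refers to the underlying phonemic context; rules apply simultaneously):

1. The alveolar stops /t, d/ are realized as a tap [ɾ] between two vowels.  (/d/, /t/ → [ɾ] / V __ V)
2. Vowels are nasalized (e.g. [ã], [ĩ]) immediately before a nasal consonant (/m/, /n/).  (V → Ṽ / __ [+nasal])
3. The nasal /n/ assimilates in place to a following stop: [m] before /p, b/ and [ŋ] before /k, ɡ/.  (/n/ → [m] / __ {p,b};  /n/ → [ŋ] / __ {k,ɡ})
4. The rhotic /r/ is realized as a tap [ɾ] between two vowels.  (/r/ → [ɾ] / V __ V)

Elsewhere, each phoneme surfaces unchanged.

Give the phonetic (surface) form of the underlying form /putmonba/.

[putmõmba]

/p/ — not in any rule's target class → [p].
/u/ (between /p/ and /t/) is in the target of rule 2 but the environment (before a nasal consonant) is not met → [u].
/t/ (between /u/ and /m/) is in the target of rule 1 but the environment (between two vowels) is not met → [t].
/m/ — not in any rule's target class → [m].
/o/ meets the environment for rule 2 (before a nasal consonant) → [õ].
Rule 3 applies to /n/ (between /o/ and /b/: before a labial or velar stop) → [m].
/b/ (between /n/ and /a/): no rule targets it → [b].
/a/ (word-final) fails the environment for rule 2, so it stays [a].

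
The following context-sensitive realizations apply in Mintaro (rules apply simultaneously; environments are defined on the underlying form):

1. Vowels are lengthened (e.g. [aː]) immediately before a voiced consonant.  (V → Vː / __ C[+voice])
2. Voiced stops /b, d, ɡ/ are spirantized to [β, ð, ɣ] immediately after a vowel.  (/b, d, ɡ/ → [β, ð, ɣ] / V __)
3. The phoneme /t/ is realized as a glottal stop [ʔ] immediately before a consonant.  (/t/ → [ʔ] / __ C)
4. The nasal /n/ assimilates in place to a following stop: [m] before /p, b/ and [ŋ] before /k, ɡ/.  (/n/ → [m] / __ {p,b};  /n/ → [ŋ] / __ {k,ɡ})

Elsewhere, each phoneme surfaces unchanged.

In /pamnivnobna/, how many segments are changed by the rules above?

4

Segments that undergo a rule: /a/ → [aː] (rule 1); /i/ → [iː] (rule 1); /o/ → [oː] (rule 1); /b/ → [β] (rule 2).
All other segments surface unchanged.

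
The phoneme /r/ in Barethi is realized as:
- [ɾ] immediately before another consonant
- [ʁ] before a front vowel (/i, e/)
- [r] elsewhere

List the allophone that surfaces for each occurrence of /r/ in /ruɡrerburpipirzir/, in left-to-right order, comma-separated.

Occurrence 1 (position 1): no conditioning environment matches → elsewhere allophone [r].
Occurrence 2 (position 4): before a front vowel (/i, e/) → [ʁ].
Occurrence 3 (position 6): immediately before another consonant → [ɾ].
Occurrence 4 (position 9): immediately before another consonant → [ɾ].
Occurrence 5 (position 14): immediately before another consonant → [ɾ].
Occurrence 6 (position 17): no conditioning environment matches → elsewhere allophone [r].

[r], [ʁ], [ɾ], [ɾ], [ɾ], [r]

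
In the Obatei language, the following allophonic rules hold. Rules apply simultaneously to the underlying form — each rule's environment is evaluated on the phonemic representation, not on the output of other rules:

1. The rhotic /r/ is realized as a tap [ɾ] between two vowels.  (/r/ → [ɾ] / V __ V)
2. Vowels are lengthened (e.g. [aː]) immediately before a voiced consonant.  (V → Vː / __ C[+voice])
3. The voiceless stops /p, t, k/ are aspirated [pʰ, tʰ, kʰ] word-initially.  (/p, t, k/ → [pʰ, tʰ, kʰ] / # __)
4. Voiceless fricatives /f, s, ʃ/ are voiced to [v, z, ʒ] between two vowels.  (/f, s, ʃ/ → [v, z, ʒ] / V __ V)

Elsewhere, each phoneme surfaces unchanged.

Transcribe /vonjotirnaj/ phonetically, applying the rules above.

[voːnjotiːrnaːj]

/v/ stays [v].
/o/ — between /v/ and /n/, before a voiced consonant — surfaces as [oː] (rule 2).
/n/ — not in any rule's target class → [n].
/j/ (between /n/ and /o/) is unaffected → [j].
/o/ — between /j/ and /t/; rule 2 does not apply here → [o].
/t/ — between /o/ and /i/; rule 3 does not apply here → [t].
/i/ meets the environment for rule 2 (before a voiced consonant) → [iː].
/r/ (between /i/ and /n/) fails the environment for rule 1, so it stays [r].
/n/ (between /r/ and /a/) is unaffected → [n].
/a/ meets the environment for rule 2 (before a voiced consonant) → [aː].
/j/ — not in any rule's target class → [j].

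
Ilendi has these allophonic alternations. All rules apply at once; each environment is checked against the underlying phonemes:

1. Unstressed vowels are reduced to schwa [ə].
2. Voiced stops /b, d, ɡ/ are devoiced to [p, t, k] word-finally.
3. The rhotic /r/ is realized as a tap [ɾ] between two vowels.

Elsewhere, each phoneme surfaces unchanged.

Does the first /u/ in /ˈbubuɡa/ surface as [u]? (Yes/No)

Yes

/u/ (between /b/ and /b/) fails the environment for rule 1, so it stays [u].
The actual realization is [u], which matches [u].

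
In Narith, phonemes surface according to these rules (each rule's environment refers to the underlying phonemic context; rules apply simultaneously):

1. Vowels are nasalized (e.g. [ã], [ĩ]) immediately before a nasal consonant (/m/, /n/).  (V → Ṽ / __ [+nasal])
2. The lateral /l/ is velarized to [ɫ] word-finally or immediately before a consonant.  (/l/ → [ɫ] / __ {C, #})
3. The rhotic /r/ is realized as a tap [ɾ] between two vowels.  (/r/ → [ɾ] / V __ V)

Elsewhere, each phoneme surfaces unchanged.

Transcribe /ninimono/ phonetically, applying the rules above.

[nĩnĩmõno]

/i/ (between /n/ and /n/) occurs before a nasal consonant → [ĩ] by rule 1.
/i/ (between /n/ and /m/): before a nasal consonant, so rule 1 applies → [ĩ].
/o/ — between /m/ and /n/, before a nasal consonant — surfaces as [õ] (rule 1).
/o/ (word-final) fails the environment for rule 1, so it stays [o].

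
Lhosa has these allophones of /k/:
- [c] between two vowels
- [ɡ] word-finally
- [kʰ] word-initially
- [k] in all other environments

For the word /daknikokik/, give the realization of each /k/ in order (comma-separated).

Occurrence 1 (position 3): no conditioning environment matches → elsewhere allophone [k].
Occurrence 2 (position 6): between two vowels → [c].
Occurrence 3 (position 8): between two vowels → [c].
Occurrence 4 (position 10): word-finally → [ɡ].

[k], [c], [c], [ɡ]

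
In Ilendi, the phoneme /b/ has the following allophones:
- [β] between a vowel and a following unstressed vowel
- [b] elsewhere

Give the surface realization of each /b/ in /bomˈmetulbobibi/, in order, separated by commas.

[b], [b], [β], [β]

Occurrence 1 (position 1): no conditioning environment matches → elsewhere allophone [b].
Occurrence 2 (position 9): no conditioning environment matches → elsewhere allophone [b].
Occurrence 3 (position 11): between a vowel and a following unstressed vowel → [β].
Occurrence 4 (position 13): between a vowel and a following unstressed vowel → [β].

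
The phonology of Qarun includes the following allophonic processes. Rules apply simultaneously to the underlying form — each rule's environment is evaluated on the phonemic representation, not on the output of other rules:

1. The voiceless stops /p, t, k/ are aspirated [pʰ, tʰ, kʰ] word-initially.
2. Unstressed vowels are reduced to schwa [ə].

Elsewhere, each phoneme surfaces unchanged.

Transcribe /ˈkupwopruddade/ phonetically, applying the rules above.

[ˈkʰupwəprəddədə]

/k/ (word-initial): word-initially, so rule 1 applies → [kʰ].
/u/ (between /k/ and /p/) fails the environment for rule 2, so it stays [u].
/p/ (between /u/ and /w/) is in the target of rule 1 but the environment (word-initially) is not met → [p].
/w/ stays [w].
/o/ (between /w/ and /p/): in an unstressed syllable, so rule 2 applies → [ə].
/p/ (between /o/ and /r/) fails the environment for rule 1, so it stays [p].
/r/ — not in any rule's target class → [r].
/u/ (between /r/ and /d/) occurs in an unstressed syllable → [ə] by rule 2.
/d/ (between /u/ and /d/): no rule targets it → [d].
/d/ (between /d/ and /a/): no rule targets it → [d].
/a/ (between /d/ and /d/) occurs in an unstressed syllable → [ə] by rule 2.
/d/ — not in any rule's target class → [d].
Rule 2 applies to /e/ (word-final: in an unstressed syllable) → [ə].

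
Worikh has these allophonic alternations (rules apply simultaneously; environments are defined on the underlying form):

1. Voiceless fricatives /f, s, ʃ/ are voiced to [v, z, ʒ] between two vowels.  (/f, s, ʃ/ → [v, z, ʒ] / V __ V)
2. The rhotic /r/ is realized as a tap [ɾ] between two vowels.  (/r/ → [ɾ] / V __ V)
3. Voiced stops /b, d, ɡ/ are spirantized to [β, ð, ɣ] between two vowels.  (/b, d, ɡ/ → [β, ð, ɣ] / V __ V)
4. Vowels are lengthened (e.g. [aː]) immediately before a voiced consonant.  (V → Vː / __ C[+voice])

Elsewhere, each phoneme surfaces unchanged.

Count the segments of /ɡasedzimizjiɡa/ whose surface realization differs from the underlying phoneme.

6

Segments that undergo a rule: /s/ → [z] (rule 1); /e/ → [eː] (rule 4); /i/ → [iː] (rule 4); /i/ → [iː] (rule 4); /i/ → [iː] (rule 4); /ɡ/ → [ɣ] (rule 3).
All other segments surface unchanged.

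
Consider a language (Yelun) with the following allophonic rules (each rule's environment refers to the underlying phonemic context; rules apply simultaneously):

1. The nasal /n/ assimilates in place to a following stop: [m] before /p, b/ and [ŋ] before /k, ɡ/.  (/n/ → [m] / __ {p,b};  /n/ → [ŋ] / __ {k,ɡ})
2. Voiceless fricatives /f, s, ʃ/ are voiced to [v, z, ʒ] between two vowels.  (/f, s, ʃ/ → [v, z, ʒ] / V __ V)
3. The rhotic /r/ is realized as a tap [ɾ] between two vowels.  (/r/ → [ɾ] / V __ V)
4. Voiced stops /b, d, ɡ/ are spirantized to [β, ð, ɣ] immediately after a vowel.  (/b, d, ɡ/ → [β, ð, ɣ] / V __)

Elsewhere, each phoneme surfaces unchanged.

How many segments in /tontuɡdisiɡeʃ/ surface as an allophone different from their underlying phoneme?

Segments that undergo a rule: /ɡ/ → [ɣ] (rule 4); /s/ → [z] (rule 2); /ɡ/ → [ɣ] (rule 4).
All other segments surface unchanged.

3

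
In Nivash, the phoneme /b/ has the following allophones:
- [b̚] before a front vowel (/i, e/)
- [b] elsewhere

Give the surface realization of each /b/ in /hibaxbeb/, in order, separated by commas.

[b], [b̚], [b]

Occurrence 1 (position 3): no conditioning environment matches → elsewhere allophone [b].
Occurrence 2 (position 6): before a front vowel (/i, e/) → [b̚].
Occurrence 3 (position 8): no conditioning environment matches → elsewhere allophone [b].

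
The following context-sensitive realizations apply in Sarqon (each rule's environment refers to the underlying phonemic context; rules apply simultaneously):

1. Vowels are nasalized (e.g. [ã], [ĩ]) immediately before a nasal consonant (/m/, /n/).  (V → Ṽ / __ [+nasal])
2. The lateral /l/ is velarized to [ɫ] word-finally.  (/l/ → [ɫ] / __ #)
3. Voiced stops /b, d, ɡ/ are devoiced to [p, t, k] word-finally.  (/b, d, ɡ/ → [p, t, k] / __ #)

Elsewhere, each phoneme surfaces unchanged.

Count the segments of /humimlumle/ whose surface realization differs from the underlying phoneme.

3

Segments that undergo a rule: /u/ → [ũ] (rule 1); /i/ → [ĩ] (rule 1); /u/ → [ũ] (rule 1).
All other segments surface unchanged.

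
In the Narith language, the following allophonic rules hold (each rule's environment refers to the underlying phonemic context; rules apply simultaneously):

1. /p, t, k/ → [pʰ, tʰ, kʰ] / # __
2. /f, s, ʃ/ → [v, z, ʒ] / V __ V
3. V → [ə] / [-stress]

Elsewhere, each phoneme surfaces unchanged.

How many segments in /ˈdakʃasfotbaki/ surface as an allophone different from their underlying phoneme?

4

Segments that undergo a rule: /a/ → [ə] (rule 3); /o/ → [ə] (rule 3); /a/ → [ə] (rule 3); /i/ → [ə] (rule 3).
All other segments surface unchanged.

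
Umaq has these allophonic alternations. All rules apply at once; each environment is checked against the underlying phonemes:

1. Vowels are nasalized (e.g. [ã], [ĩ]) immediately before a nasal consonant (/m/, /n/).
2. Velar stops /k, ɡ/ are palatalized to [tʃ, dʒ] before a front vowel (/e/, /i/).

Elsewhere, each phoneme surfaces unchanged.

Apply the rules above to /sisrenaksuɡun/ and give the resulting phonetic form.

[sisrẽnaksuɡũn]

/s/ — not in any rule's target class → [s].
/i/ (between /s/ and /s/): rule 1 targets it, but not before a nasal consonant → unchanged [i].
/s/ (between /i/ and /r/): no rule targets it → [s].
/r/ (between /s/ and /e/): no rule targets it → [r].
/e/ (between /r/ and /n/): before a nasal consonant, so rule 1 applies → [ẽ].
/n/ (between /e/ and /a/): no rule targets it → [n].
/a/ (between /n/ and /k/) is in the target of rule 1 but the environment (before a nasal consonant) is not met → [a].
/k/ (between /a/ and /s/): rule 2 targets it, but not before a front vowel → unchanged [k].
/s/ (between /k/ and /u/) is unaffected → [s].
/u/ (between /s/ and /ɡ/) fails the environment for rule 1, so it stays [u].
/ɡ/ (between /u/ and /u/) fails the environment for rule 2, so it stays [ɡ].
/u/ (between /ɡ/ and /n/) occurs before a nasal consonant → [ũ] by rule 1.
/n/ — not in any rule's target class → [n].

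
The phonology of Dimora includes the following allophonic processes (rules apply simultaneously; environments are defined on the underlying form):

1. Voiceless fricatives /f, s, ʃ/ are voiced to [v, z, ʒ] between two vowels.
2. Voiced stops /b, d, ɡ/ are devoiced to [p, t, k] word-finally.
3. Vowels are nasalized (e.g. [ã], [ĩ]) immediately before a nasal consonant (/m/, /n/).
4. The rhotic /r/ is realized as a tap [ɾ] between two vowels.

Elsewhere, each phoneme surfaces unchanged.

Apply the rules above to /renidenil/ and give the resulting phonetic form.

[rẽnidẽnil]

/r/ (word-initial): rule 4 targets it, but not between two vowels → unchanged [r].
/e/ (between /r/ and /n/): before a nasal consonant, so rule 3 applies → [ẽ].
/n/ — not in any rule's target class → [n].
/i/ (between /n/ and /d/) is in the target of rule 3 but the environment (before a nasal consonant) is not met → [i].
/d/ — between /i/ and /e/; rule 2 does not apply here → [d].
/e/ — between /d/ and /n/, before a nasal consonant — surfaces as [ẽ] (rule 3).
/n/ (between /e/ and /i/): no rule targets it → [n].
/i/ — between /n/ and /l/; rule 3 does not apply here → [i].
/l/ stays [l].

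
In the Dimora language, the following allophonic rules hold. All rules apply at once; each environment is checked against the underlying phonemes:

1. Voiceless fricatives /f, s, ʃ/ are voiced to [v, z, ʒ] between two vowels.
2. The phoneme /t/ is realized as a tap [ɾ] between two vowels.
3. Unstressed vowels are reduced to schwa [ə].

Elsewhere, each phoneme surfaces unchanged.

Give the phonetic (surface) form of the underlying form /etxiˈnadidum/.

Rule 3 applies to /e/ (word-initial: in an unstressed syllable) → [ə].
/t/ (between /e/ and /x/): rule 2 targets it, but not between two vowels → unchanged [t].
/i/ — between /x/ and /n/, in an unstressed syllable — surfaces as [ə] (rule 3).
/a/ — between /n/ and /d/; rule 3 does not apply here → [a].
/i/ (between /d/ and /d/): in an unstressed syllable, so rule 3 applies → [ə].
/u/ (between /d/ and /m/): in an unstressed syllable, so rule 3 applies → [ə].

[ətxəˈnadədəm]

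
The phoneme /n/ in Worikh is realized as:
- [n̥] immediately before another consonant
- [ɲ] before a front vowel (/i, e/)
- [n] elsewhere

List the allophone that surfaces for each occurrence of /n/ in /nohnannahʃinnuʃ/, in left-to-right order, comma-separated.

[n], [n], [n̥], [n], [n̥], [n]

Occurrence 1 (position 1): no conditioning environment matches → elsewhere allophone [n].
Occurrence 2 (position 4): no conditioning environment matches → elsewhere allophone [n].
Occurrence 3 (position 6): immediately before another consonant → [n̥].
Occurrence 4 (position 7): no conditioning environment matches → elsewhere allophone [n].
Occurrence 5 (position 12): immediately before another consonant → [n̥].
Occurrence 6 (position 13): no conditioning environment matches → elsewhere allophone [n].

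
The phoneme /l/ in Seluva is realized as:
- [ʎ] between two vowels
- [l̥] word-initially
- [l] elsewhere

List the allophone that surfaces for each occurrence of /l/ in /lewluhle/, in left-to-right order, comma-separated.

Occurrence 1 (position 1): word-initially → [l̥].
Occurrence 2 (position 4): no conditioning environment matches → elsewhere allophone [l].
Occurrence 3 (position 7): no conditioning environment matches → elsewhere allophone [l].

[l̥], [l], [l]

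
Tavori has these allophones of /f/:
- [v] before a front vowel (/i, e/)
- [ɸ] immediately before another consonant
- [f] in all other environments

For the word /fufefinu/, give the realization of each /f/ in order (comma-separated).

Occurrence 1 (position 1): no conditioning environment matches → elsewhere allophone [f].
Occurrence 2 (position 3): before a front vowel (/i, e/) → [v].
Occurrence 3 (position 5): before a front vowel (/i, e/) → [v].

[f], [v], [v]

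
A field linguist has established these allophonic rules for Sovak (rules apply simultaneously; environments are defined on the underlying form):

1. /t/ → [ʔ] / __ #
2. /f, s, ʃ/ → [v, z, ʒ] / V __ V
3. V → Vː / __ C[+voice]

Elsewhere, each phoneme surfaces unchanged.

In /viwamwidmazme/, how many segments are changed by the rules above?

4

Segments that undergo a rule: /i/ → [iː] (rule 3); /a/ → [aː] (rule 3); /i/ → [iː] (rule 3); /a/ → [aː] (rule 3).
All other segments surface unchanged.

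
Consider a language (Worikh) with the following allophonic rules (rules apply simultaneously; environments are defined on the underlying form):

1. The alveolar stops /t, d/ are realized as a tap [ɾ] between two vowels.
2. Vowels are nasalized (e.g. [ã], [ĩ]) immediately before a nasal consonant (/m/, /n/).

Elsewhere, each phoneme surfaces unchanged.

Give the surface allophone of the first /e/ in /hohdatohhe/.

/e/ (word-final) is in the target of rule 2 but the environment (before a nasal consonant) is not met → [e].

[e]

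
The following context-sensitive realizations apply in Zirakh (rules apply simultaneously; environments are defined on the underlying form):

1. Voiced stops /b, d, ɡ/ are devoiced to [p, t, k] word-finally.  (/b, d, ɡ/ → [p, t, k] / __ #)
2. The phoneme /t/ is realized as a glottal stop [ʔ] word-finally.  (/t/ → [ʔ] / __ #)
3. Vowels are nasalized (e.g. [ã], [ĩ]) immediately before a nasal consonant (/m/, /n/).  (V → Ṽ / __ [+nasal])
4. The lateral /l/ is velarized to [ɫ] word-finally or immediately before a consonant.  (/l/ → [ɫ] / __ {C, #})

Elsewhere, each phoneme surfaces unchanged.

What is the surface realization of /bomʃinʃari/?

[bõmʃĩnʃari]

/b/ (word-initial) fails the environment for rule 1, so it stays [b].
/o/ — between /b/ and /m/, before a nasal consonant — surfaces as [õ] (rule 3).
/m/ (between /o/ and /ʃ/): no rule targets it → [m].
/ʃ/ stays [ʃ].
/i/ meets the environment for rule 3 (before a nasal consonant) → [ĩ].
/n/ — not in any rule's target class → [n].
/ʃ/ (between /n/ and /a/) is unaffected → [ʃ].
/a/ (between /ʃ/ and /r/) fails the environment for rule 3, so it stays [a].
/r/ stays [r].
/i/ — word-final; rule 3 does not apply here → [i].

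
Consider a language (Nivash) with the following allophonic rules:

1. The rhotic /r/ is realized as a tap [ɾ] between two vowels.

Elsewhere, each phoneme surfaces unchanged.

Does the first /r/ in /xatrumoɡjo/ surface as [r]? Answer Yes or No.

Yes

/r/ (between /t/ and /u/) fails the environment for rule 1, so it stays [r].
The actual realization is [r], which matches [r].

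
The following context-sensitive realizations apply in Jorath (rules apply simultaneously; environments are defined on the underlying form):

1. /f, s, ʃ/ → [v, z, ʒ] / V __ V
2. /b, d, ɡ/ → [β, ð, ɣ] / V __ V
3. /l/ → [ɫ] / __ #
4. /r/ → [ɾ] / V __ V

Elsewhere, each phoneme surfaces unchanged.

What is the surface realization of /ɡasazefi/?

[ɡazazevi]

/ɡ/ (word-initial): rule 2 targets it, but not between two vowels → unchanged [ɡ].
/a/ stays [a].
/s/ (between /a/ and /a/) occurs between two vowels → [z] by rule 1.
/a/ (between /s/ and /z/) is unaffected → [a].
/z/ stays [z].
/e/ (between /z/ and /f/) is unaffected → [e].
/f/ (between /e/ and /i/): between two vowels, so rule 1 applies → [v].
/i/ (word-final) is unaffected → [i].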